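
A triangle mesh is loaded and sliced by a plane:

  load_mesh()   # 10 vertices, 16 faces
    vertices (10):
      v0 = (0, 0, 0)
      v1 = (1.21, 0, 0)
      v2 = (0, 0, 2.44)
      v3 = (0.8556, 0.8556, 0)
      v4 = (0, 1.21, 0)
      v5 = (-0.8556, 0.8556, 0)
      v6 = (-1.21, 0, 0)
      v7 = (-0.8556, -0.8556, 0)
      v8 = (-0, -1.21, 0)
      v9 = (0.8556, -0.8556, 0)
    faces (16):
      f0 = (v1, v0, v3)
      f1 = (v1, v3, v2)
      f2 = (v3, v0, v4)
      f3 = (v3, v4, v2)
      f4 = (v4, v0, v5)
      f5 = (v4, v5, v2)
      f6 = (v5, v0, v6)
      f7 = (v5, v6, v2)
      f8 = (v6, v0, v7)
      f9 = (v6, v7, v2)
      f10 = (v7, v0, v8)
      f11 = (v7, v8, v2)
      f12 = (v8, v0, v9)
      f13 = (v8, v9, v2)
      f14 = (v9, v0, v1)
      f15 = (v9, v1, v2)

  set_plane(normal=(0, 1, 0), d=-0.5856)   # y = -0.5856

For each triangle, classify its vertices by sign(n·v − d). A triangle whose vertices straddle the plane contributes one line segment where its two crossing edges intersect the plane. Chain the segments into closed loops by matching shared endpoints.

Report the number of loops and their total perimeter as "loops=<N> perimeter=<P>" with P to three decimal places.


Straddling triangles (8 of 16):
  (v6,v0,v7) [++-] → (-0.5856, -0.5856, 0)–(-0.967437, -0.5856, 0)  len=0.3818
  (v6,v7,v2) [+-+] → (-0.967437, -0.5856, 0)–(-0.5856, -0.5856, 0.769986)  len=0.8595
  (v7,v0,v8) [-+-] → (-0.5856, -0.5856, 0)–(0, -0.5856, 0)  len=0.5856
  (v7,v8,v2) [--+] → (0, -0.5856, 1.25912)–(-0.5856, -0.5856, 0.769986)  len=0.7630
  (v8,v0,v9) [-+-] → (0, -0.5856, 0)–(0.5856, -0.5856, 0)  len=0.5856
  (v8,v9,v2) [--+] → (0.5856, -0.5856, 0.769986)–(0, -0.5856, 1.25912)  len=0.7630
  (v9,v0,v1) [-++] → (0.5856, -0.5856, 0)–(0.967437, -0.5856, 0)  len=0.3818
  (v9,v1,v2) [-++] → (0.967437, -0.5856, 0)–(0.5856, -0.5856, 0.769986)  len=0.8595

Chained into 1 loop(s):
  loop 1: 8 segments, perimeter = 5.1798
Total perimeter = 5.180

loops=1 perimeter=5.180


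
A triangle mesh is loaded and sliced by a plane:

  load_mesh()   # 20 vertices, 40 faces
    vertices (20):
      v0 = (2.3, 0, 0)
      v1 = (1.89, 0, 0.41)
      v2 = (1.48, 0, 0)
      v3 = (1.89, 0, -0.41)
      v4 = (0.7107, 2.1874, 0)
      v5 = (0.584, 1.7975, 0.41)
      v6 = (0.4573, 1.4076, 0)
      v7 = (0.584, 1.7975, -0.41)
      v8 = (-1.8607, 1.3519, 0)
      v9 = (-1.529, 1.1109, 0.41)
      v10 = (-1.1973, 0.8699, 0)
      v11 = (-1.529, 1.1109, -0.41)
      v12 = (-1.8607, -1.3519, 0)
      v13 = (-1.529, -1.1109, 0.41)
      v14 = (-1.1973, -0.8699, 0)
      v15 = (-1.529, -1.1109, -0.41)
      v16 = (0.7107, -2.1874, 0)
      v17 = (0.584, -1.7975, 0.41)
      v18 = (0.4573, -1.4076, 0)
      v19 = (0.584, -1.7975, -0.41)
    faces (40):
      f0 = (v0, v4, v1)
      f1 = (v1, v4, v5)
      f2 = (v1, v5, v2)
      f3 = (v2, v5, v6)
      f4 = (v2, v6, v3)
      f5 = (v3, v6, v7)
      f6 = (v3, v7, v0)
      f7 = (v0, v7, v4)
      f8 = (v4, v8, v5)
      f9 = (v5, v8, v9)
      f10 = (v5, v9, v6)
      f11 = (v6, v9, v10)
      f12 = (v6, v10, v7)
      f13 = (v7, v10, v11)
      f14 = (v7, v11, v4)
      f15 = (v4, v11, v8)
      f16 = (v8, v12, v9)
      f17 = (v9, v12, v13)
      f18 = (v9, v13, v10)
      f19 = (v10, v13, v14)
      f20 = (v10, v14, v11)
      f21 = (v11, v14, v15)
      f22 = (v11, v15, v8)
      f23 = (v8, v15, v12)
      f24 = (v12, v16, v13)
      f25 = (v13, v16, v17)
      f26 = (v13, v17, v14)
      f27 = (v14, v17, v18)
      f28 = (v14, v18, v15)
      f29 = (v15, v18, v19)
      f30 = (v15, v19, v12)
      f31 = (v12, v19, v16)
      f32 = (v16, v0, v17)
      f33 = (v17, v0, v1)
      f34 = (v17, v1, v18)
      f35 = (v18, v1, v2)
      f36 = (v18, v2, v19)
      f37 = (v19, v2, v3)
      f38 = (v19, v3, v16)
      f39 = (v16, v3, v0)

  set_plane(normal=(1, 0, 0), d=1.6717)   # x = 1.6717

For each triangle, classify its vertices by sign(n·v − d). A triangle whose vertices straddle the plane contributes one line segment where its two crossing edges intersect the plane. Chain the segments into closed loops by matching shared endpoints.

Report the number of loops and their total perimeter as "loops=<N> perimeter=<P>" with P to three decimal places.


Straddling triangles (14 of 40):
  (v0,v4,v1) [+-+] → (1.6717, 0.864748, 0)–(1.6717, 0.404909, 0.334105)  len=0.5684
  (v1,v4,v5) [+--] → (1.6717, 0.404909, 0.334105)–(1.6717, 0.300455, 0.41)  len=0.1291
  (v1,v5,v2) [+--] → (1.6717, 0.300455, 0.41)–(1.6717, 0, 0.1917)  len=0.3714
  (v2,v6,v3) [--+] → (1.6717, 0.214476, -0.347528)–(1.6717, 0, -0.1917)  len=0.2651
  (v3,v6,v7) [+--] → (1.6717, 0.214476, -0.347528)–(1.6717, 0.300455, -0.41)  len=0.1063
  (v3,v7,v0) [+-+] → (1.6717, 0.300455, -0.41)–(1.6717, 0.658141, -0.150118)  len=0.4421
  (v0,v7,v4) [+--] → (1.6717, 0.658141, -0.150118)–(1.6717, 0.864748, 0)  len=0.2554
  (v16,v0,v17) [-+-] → (1.6717, -0.864748, 0)–(1.6717, -0.658141, 0.150118)  len=0.2554
  (v17,v0,v1) [-++] → (1.6717, -0.658141, 0.150118)–(1.6717, -0.300455, 0.41)  len=0.4421
  (v17,v1,v18) [-+-] → (1.6717, -0.300455, 0.41)–(1.6717, -0.214476, 0.347528)  len=0.1063
  (v18,v1,v2) [-+-] → (1.6717, -0.214476, 0.347528)–(1.6717, 0, 0.1917)  len=0.2651
  (v19,v2,v3) [--+] → (1.6717, 0, -0.1917)–(1.6717, -0.300455, -0.41)  len=0.3714
  (v19,v3,v16) [-+-] → (1.6717, -0.300455, -0.41)–(1.6717, -0.404909, -0.334105)  len=0.1291
  (v16,v3,v0) [-++] → (1.6717, -0.404909, -0.334105)–(1.6717, -0.864748, 0)  len=0.5684

Chained into 1 loop(s):
  loop 1: 14 segments, perimeter = 4.2756
Total perimeter = 4.276

loops=1 perimeter=4.276


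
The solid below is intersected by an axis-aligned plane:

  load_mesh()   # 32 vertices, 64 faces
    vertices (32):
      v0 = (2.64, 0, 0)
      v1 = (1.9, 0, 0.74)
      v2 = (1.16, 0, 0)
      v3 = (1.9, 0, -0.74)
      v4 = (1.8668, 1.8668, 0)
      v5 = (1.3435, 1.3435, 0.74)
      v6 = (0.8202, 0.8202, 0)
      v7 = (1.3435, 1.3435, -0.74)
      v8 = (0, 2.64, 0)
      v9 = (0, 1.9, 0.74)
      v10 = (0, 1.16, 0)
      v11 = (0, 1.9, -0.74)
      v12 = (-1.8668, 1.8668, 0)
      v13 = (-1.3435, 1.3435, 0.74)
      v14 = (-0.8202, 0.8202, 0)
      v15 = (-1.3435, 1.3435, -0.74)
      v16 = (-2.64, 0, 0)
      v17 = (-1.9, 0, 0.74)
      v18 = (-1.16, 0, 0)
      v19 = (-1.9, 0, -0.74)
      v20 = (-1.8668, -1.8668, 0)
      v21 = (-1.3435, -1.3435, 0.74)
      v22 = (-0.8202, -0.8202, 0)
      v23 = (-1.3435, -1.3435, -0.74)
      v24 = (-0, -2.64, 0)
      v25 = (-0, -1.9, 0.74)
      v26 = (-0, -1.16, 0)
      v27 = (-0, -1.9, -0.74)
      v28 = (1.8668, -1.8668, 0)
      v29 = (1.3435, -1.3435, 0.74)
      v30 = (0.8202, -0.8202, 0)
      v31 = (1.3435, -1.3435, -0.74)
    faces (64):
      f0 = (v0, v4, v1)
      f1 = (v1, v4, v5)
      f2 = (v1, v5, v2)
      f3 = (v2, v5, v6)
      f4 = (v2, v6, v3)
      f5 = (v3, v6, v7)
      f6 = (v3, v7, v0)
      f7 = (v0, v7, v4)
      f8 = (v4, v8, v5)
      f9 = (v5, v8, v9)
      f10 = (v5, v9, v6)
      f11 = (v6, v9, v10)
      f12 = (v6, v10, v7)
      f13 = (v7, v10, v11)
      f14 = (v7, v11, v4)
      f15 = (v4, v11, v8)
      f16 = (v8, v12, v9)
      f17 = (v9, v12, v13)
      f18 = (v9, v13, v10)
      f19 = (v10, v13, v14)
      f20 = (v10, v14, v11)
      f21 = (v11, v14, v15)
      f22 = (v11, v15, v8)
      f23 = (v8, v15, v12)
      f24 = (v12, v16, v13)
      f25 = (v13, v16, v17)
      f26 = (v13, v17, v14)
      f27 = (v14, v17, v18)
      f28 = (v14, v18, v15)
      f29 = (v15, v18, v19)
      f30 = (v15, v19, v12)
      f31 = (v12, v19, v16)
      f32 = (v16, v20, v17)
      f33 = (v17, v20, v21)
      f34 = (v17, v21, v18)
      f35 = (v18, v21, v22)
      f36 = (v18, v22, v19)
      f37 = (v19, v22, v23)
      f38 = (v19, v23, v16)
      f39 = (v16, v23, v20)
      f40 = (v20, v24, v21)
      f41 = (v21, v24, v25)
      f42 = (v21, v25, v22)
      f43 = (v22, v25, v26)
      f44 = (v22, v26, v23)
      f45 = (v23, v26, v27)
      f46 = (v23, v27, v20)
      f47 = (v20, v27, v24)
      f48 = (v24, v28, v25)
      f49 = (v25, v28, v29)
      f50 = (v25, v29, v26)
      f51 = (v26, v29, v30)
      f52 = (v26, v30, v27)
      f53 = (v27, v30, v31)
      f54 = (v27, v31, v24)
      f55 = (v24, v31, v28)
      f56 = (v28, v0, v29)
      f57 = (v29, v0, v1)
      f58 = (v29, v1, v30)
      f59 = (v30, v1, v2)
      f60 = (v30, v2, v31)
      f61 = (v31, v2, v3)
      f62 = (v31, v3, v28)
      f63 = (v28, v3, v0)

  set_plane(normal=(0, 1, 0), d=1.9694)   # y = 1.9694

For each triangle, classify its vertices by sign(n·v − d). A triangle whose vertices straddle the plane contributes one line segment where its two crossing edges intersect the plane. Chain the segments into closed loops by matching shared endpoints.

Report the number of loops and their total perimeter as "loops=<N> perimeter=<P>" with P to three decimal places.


loops=1 perimeter=7.010

Straddling triangles (6 of 64):
  (v4,v8,v5) [-+-] → (1.61908, 1.9694, 0)–(0.69491, 1.9694, 0.382757)  len=1.0003
  (v5,v8,v9) [-+-] → (0.69491, 1.9694, 0.382757)–(0, 1.9694, 0.6706)  len=0.7522
  (v4,v11,v8) [--+] → (0, 1.9694, -0.6706)–(1.61908, 1.9694, 0)  len=1.7525
  (v8,v12,v9) [+--] → (-1.61908, 1.9694, 0)–(0, 1.9694, 0.6706)  len=1.7525
  (v11,v15,v8) [--+] → (-0.69491, 1.9694, -0.382757)–(0, 1.9694, -0.6706)  len=0.7522
  (v8,v15,v12) [+--] → (-0.69491, 1.9694, -0.382757)–(-1.61908, 1.9694, 0)  len=1.0003

Chained into 1 loop(s):
  loop 1: 6 segments, perimeter = 7.0099
Total perimeter = 7.010


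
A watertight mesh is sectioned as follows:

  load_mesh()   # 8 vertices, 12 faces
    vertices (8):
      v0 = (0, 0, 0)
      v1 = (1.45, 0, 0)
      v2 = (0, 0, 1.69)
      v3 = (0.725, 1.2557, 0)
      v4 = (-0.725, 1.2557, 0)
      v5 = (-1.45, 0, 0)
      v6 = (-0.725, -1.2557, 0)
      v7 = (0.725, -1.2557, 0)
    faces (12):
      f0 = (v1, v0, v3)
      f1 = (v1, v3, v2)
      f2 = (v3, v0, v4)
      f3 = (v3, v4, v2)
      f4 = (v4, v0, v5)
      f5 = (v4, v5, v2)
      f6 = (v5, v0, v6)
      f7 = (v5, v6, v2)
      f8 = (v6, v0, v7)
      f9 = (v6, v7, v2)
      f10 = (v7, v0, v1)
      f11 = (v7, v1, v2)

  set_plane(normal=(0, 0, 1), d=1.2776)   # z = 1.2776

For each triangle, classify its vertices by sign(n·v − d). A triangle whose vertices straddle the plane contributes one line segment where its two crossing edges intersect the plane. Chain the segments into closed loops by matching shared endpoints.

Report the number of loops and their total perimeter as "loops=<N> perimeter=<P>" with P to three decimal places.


Straddling triangles (6 of 12):
  (v1,v3,v2) [--+] → (0.176917, 0.306421, 1.2776)–(0.353834, 0, 1.2776)  len=0.3538
  (v3,v4,v2) [--+] → (-0.176917, 0.306421, 1.2776)–(0.176917, 0.306421, 1.2776)  len=0.3538
  (v4,v5,v2) [--+] → (-0.353834, 0, 1.2776)–(-0.176917, 0.306421, 1.2776)  len=0.3538
  (v5,v6,v2) [--+] → (-0.176917, -0.306421, 1.2776)–(-0.353834, 0, 1.2776)  len=0.3538
  (v6,v7,v2) [--+] → (0.176917, -0.306421, 1.2776)–(-0.176917, -0.306421, 1.2776)  len=0.3538
  (v7,v1,v2) [--+] → (0.353834, 0, 1.2776)–(0.176917, -0.306421, 1.2776)  len=0.3538

Chained into 1 loop(s):
  loop 1: 6 segments, perimeter = 2.1230
Total perimeter = 2.123

loops=1 perimeter=2.123


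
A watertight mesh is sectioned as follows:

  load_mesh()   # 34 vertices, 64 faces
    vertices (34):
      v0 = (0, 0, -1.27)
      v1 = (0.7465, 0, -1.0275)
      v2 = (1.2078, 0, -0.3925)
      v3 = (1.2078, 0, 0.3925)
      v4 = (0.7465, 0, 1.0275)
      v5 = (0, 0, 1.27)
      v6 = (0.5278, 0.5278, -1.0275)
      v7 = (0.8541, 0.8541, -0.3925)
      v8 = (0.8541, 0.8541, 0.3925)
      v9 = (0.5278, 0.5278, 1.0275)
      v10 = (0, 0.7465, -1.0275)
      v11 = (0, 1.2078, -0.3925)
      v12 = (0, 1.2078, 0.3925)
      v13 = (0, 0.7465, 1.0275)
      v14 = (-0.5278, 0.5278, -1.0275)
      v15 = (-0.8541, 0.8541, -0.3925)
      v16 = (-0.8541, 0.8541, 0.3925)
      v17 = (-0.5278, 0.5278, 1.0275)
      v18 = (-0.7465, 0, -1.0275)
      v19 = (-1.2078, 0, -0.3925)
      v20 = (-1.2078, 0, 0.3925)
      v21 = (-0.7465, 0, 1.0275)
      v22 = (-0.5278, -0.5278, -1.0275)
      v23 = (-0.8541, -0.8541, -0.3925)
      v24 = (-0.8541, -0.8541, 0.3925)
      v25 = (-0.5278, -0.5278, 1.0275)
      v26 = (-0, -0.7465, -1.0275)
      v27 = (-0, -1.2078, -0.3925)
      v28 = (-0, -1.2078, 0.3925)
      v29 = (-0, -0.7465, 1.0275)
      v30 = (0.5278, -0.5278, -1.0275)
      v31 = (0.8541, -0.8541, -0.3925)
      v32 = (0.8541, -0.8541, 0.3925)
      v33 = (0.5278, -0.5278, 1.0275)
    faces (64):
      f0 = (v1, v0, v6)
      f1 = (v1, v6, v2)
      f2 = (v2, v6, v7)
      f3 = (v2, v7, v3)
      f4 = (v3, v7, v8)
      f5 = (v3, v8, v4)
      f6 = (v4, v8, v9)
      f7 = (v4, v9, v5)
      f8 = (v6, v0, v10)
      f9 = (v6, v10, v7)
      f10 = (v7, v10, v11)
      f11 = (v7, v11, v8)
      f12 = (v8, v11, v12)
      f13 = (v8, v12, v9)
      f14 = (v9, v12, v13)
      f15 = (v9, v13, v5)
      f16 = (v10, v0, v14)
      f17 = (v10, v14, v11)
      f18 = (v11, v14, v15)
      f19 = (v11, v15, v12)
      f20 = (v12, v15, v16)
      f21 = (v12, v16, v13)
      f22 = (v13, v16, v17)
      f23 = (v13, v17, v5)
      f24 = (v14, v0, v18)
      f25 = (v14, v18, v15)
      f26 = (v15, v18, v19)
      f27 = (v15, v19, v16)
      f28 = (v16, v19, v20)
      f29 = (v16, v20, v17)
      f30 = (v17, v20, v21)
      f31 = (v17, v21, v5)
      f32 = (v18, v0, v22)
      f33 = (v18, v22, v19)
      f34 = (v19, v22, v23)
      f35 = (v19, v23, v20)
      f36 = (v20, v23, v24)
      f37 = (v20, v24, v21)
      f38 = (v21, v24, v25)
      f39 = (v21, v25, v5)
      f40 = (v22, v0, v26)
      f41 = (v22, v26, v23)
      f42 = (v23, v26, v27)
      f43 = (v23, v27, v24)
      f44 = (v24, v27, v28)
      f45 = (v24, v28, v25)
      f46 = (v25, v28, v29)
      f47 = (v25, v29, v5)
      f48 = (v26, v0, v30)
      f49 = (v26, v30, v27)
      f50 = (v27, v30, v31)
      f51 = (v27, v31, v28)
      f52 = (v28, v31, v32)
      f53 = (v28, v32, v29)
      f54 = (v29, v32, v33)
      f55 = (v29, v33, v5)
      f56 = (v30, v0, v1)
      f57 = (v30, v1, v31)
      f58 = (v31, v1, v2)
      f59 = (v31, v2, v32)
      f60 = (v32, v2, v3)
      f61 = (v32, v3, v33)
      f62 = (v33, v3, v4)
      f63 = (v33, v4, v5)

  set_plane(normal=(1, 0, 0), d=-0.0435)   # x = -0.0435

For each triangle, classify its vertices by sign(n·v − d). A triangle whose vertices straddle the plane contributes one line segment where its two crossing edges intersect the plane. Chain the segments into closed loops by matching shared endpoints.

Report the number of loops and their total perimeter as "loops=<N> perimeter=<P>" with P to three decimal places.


Straddling triangles (20 of 64):
  (v10,v0,v14) [++-] → (-0.0435, 0.0435, -1.25001)–(-0.0435, 0.728475, -1.0275)  len=0.7202
  (v10,v14,v11) [+-+] → (-0.0435, 0.728475, -1.0275)–(-0.0435, 1.15176, -0.444835)  len=0.7202
  (v11,v14,v15) [+--] → (-0.0435, 1.15176, -0.444835)–(-0.0435, 1.18979, -0.3925)  len=0.0647
  (v11,v15,v12) [+-+] → (-0.0435, 1.18979, -0.3925)–(-0.0435, 1.18979, 0.352519)  len=0.7450
  (v12,v15,v16) [+--] → (-0.0435, 1.18979, 0.352519)–(-0.0435, 1.18979, 0.3925)  len=0.0400
  (v12,v16,v13) [+-+] → (-0.0435, 1.18979, 0.3925)–(-0.0435, 0.75198, 0.995159)  len=0.7449
  (v13,v16,v17) [+--] → (-0.0435, 0.75198, 0.995159)–(-0.0435, 0.728475, 1.0275)  len=0.0400
  (v13,v17,v5) [+-+] → (-0.0435, 0.728475, 1.0275)–(-0.0435, 0.0435, 1.25001)  len=0.7202
  (v14,v0,v18) [-+-] → (-0.0435, 0.0435, -1.25001)–(-0.0435, 0, -1.25587)  len=0.0439
  (v17,v21,v5) [--+] → (-0.0435, 0, 1.25587)–(-0.0435, 0.0435, 1.25001)  len=0.0439
  (v18,v0,v22) [-+-] → (-0.0435, 0, -1.25587)–(-0.0435, -0.0435, -1.25001)  len=0.0439
  (v21,v25,v5) [--+] → (-0.0435, -0.0435, 1.25001)–(-0.0435, 0, 1.25587)  len=0.0439
  (v22,v0,v26) [-++] → (-0.0435, -0.0435, -1.25001)–(-0.0435, -0.728475, -1.0275)  len=0.7202
  (v22,v26,v23) [-+-] → (-0.0435, -0.728475, -1.0275)–(-0.0435, -0.75198, -0.995159)  len=0.0400
  (v23,v26,v27) [-++] → (-0.0435, -0.75198, -0.995159)–(-0.0435, -1.18979, -0.3925)  len=0.7449
  (v23,v27,v24) [-+-] → (-0.0435, -1.18979, -0.3925)–(-0.0435, -1.18979, -0.352519)  len=0.0400
  (v24,v27,v28) [-++] → (-0.0435, -1.18979, -0.352519)–(-0.0435, -1.18979, 0.3925)  len=0.7450
  (v24,v28,v25) [-+-] → (-0.0435, -1.18979, 0.3925)–(-0.0435, -1.15176, 0.444835)  len=0.0647
  (v25,v28,v29) [-++] → (-0.0435, -1.15176, 0.444835)–(-0.0435, -0.728475, 1.0275)  len=0.7202
  (v25,v29,v5) [-++] → (-0.0435, -0.728475, 1.0275)–(-0.0435, -0.0435, 1.25001)  len=0.7202

Chained into 1 loop(s):
  loop 1: 20 segments, perimeter = 7.7659
Total perimeter = 7.766

loops=1 perimeter=7.766


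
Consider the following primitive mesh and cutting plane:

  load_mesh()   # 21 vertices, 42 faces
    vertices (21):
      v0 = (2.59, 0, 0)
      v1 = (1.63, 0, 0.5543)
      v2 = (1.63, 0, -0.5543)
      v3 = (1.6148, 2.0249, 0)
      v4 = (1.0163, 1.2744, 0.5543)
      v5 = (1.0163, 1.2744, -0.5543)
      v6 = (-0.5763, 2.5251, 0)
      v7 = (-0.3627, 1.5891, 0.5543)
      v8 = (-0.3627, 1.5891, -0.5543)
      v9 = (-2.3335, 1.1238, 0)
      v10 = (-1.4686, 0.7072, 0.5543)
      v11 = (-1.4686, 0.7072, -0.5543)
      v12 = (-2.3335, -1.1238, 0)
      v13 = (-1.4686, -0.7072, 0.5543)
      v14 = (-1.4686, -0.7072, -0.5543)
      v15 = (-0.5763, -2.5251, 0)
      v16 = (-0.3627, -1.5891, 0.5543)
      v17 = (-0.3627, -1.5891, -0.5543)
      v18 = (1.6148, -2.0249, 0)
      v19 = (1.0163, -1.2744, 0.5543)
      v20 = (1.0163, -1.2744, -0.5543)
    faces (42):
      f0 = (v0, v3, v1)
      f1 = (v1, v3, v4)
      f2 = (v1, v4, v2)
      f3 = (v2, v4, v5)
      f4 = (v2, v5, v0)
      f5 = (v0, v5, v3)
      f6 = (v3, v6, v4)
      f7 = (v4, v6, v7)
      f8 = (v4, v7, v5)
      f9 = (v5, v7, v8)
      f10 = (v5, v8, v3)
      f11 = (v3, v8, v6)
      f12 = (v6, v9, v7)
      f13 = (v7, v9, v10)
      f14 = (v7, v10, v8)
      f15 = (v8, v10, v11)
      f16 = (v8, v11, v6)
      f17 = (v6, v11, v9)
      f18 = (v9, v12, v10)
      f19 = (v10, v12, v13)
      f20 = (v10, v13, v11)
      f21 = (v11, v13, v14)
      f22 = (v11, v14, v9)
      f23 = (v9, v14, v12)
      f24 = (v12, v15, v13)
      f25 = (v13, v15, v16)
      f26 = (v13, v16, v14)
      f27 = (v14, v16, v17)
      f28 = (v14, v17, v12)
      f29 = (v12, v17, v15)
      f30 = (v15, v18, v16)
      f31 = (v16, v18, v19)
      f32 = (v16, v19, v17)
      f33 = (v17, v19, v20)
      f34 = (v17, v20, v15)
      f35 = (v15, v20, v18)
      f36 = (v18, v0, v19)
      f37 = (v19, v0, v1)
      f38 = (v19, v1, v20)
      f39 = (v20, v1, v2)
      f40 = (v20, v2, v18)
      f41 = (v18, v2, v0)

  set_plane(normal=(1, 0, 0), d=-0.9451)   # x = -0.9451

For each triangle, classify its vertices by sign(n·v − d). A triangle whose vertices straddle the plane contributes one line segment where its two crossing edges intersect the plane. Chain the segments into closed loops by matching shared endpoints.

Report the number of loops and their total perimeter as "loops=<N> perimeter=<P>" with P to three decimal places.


loops=2 perimeter=7.167

Straddling triangles (12 of 42):
  (v6,v9,v7) [+-+] → (-0.9451, 2.231, 0)–(-0.9451, 1.4516, 0.390496)  len=0.8718
  (v7,v9,v10) [+--] → (-0.9451, 1.4516, 0.390496)–(-0.9451, 1.12467, 0.5543)  len=0.3657
  (v7,v10,v8) [+-+] → (-0.9451, 1.12467, 0.5543)–(-0.9451, 1.12467, 0.0295219)  len=0.5248
  (v8,v10,v11) [+--] → (-0.9451, 1.12467, 0.0295219)–(-0.9451, 1.12467, -0.5543)  len=0.5838
  (v8,v11,v6) [+-+] → (-0.9451, 1.12467, -0.5543)–(-0.9451, 1.77374, -0.2291)  len=0.7260
  (v6,v11,v9) [+--] → (-0.9451, 1.77374, -0.2291)–(-0.9451, 2.231, 0)  len=0.5114
  (v12,v15,v13) [-+-] → (-0.9451, -2.231, 0)–(-0.9451, -1.77374, 0.2291)  len=0.5114
  (v13,v15,v16) [-++] → (-0.9451, -1.77374, 0.2291)–(-0.9451, -1.12467, 0.5543)  len=0.7260
  (v13,v16,v14) [-+-] → (-0.9451, -1.12467, 0.5543)–(-0.9451, -1.12467, -0.0295219)  len=0.5838
  (v14,v16,v17) [-++] → (-0.9451, -1.12467, -0.0295219)–(-0.9451, -1.12467, -0.5543)  len=0.5248
  (v14,v17,v12) [-+-] → (-0.9451, -1.12467, -0.5543)–(-0.9451, -1.4516, -0.390496)  len=0.3657
  (v12,v17,v15) [-++] → (-0.9451, -1.4516, -0.390496)–(-0.9451, -2.231, 0)  len=0.8718

Chained into 2 loop(s):
  loop 1: 6 segments, perimeter = 3.5834
  loop 2: 6 segments, perimeter = 3.5834
Total perimeter = 7.167


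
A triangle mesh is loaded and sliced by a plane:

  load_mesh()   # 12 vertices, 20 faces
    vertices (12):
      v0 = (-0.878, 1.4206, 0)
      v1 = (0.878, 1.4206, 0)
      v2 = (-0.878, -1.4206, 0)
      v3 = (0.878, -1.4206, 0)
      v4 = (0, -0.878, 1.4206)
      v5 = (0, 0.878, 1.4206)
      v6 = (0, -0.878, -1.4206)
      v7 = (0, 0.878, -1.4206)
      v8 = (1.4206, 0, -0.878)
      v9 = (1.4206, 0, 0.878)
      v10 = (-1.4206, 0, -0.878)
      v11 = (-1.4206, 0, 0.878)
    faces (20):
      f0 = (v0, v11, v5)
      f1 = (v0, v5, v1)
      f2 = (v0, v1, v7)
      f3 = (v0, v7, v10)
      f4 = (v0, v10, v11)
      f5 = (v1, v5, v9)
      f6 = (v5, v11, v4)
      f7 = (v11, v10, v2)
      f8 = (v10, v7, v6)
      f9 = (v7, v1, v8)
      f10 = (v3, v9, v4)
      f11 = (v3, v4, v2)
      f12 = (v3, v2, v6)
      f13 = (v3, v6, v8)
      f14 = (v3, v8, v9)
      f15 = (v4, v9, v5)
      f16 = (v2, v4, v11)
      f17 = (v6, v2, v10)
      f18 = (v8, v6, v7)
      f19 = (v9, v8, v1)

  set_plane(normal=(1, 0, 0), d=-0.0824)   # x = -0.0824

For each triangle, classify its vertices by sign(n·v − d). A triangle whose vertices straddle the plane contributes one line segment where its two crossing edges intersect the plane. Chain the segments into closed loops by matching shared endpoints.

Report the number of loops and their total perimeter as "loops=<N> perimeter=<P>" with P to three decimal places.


loops=1 perimeter=9.396

Straddling triangles (10 of 20):
  (v0,v11,v5) [--+] → (-0.0824, 0.827073, 1.38913)–(-0.0824, 0.928923, 1.28728)  len=0.1440
  (v0,v5,v1) [-++] → (-0.0824, 0.928923, 1.28728)–(-0.0824, 1.4206, 0)  len=1.3780
  (v0,v1,v7) [-++] → (-0.0824, 1.4206, 0)–(-0.0824, 0.928923, -1.28728)  len=1.3780
  (v0,v7,v10) [-+-] → (-0.0824, 0.928923, -1.28728)–(-0.0824, 0.827073, -1.38913)  len=0.1440
  (v5,v11,v4) [+-+] → (-0.0824, 0.827073, 1.38913)–(-0.0824, -0.827073, 1.38913)  len=1.6541
  (v10,v7,v6) [-++] → (-0.0824, 0.827073, -1.38913)–(-0.0824, -0.827073, -1.38913)  len=1.6541
  (v3,v4,v2) [++-] → (-0.0824, -0.928923, 1.28728)–(-0.0824, -1.4206, 0)  len=1.3780
  (v3,v2,v6) [+-+] → (-0.0824, -1.4206, 0)–(-0.0824, -0.928923, -1.28728)  len=1.3780
  (v2,v4,v11) [-+-] → (-0.0824, -0.928923, 1.28728)–(-0.0824, -0.827073, 1.38913)  len=0.1440
  (v6,v2,v10) [+--] → (-0.0824, -0.928923, -1.28728)–(-0.0824, -0.827073, -1.38913)  len=0.1440

Chained into 1 loop(s):
  loop 1: 10 segments, perimeter = 9.3964
Total perimeter = 9.396


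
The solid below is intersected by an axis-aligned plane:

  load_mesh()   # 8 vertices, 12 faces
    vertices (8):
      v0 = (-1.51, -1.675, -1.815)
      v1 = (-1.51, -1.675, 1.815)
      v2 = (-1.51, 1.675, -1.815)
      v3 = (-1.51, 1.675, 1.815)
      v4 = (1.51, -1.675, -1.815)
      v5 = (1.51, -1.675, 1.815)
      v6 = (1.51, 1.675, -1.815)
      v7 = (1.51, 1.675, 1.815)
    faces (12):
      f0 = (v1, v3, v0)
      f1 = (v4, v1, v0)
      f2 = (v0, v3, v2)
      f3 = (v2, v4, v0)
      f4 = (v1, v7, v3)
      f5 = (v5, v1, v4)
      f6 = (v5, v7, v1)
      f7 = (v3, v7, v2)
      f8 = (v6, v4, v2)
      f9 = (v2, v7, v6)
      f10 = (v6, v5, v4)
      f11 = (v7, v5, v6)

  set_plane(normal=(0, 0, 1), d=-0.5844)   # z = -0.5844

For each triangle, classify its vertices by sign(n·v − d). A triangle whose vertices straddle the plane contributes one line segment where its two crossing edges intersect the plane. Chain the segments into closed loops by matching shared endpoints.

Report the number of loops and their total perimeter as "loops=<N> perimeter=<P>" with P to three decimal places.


loops=1 perimeter=12.740

Straddling triangles (8 of 12):
  (v1,v3,v0) [++-] → (-1.51, -0.539322, -0.5844)–(-1.51, -1.675, -0.5844)  len=1.1357
  (v4,v1,v0) [-+-] → (0.486195, -1.675, -0.5844)–(-1.51, -1.675, -0.5844)  len=1.9962
  (v0,v3,v2) [-+-] → (-1.51, -0.539322, -0.5844)–(-1.51, 1.675, -0.5844)  len=2.2143
  (v5,v1,v4) [++-] → (0.486195, -1.675, -0.5844)–(1.51, -1.675, -0.5844)  len=1.0238
  (v3,v7,v2) [++-] → (-0.486195, 1.675, -0.5844)–(-1.51, 1.675, -0.5844)  len=1.0238
  (v2,v7,v6) [-+-] → (-0.486195, 1.675, -0.5844)–(1.51, 1.675, -0.5844)  len=1.9962
  (v6,v5,v4) [-+-] → (1.51, 0.539322, -0.5844)–(1.51, -1.675, -0.5844)  len=2.2143
  (v7,v5,v6) [++-] → (1.51, 0.539322, -0.5844)–(1.51, 1.675, -0.5844)  len=1.1357

Chained into 1 loop(s):
  loop 1: 8 segments, perimeter = 12.7400
Total perimeter = 12.740


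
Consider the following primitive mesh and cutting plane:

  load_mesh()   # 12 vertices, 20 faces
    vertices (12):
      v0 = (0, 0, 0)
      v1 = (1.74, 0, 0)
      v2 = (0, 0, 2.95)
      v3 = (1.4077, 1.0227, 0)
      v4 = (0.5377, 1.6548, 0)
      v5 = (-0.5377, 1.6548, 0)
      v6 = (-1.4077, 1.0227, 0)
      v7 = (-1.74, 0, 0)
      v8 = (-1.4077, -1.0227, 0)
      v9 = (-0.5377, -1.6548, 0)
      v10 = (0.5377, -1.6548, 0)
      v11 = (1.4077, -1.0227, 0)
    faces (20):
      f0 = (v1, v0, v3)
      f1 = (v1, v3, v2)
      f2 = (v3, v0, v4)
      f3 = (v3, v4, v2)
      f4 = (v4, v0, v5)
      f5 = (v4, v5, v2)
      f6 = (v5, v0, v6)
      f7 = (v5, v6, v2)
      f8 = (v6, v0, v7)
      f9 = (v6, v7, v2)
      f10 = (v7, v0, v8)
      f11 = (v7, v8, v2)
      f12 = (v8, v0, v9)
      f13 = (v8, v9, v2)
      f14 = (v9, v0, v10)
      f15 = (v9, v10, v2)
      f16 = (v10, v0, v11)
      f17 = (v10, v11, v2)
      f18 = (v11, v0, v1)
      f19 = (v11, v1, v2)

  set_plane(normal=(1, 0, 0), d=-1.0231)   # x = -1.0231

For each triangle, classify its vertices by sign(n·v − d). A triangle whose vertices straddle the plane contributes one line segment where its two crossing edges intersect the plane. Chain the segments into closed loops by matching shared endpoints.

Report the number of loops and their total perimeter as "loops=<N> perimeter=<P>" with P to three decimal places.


Straddling triangles (8 of 20):
  (v5,v0,v6) [++-] → (-1.0231, 0.743286, 0)–(-1.0231, 1.30213, 0)  len=0.5588
  (v5,v6,v2) [+-+] → (-1.0231, 1.30213, 0)–(-1.0231, 0.743286, 0.805974)  len=0.9808
  (v6,v0,v7) [-+-] → (-1.0231, 0.743286, 0)–(-1.0231, 0, 0)  len=0.7433
  (v6,v7,v2) [--+] → (-1.0231, 0, 1.21543)–(-1.0231, 0.743286, 0.805974)  len=0.8486
  (v7,v0,v8) [-+-] → (-1.0231, 0, 0)–(-1.0231, -0.743286, 0)  len=0.7433
  (v7,v8,v2) [--+] → (-1.0231, -0.743286, 0.805974)–(-1.0231, 0, 1.21543)  len=0.8486
  (v8,v0,v9) [-++] → (-1.0231, -0.743286, 0)–(-1.0231, -1.30213, 0)  len=0.5588
  (v8,v9,v2) [-++] → (-1.0231, -1.30213, 0)–(-1.0231, -0.743286, 0.805974)  len=0.9808

Chained into 1 loop(s):
  loop 1: 8 segments, perimeter = 6.2630
Total perimeter = 6.263

loops=1 perimeter=6.263


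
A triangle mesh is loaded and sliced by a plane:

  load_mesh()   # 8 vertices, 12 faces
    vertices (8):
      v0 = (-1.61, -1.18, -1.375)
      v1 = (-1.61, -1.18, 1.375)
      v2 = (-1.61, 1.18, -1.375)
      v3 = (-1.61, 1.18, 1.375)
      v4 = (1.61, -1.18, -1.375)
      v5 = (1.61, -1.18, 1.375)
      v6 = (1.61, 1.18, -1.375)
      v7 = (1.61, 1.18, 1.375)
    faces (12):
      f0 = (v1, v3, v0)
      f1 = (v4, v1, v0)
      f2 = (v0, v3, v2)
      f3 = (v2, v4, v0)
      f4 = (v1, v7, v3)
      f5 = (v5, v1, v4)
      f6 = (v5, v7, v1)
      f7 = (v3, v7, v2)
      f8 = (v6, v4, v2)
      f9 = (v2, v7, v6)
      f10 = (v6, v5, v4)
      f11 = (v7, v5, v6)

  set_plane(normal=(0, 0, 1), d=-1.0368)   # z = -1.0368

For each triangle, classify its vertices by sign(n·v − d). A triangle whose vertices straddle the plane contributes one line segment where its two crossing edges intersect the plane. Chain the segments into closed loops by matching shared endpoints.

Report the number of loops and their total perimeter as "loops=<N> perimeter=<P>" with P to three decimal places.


loops=1 perimeter=11.160

Straddling triangles (8 of 12):
  (v1,v3,v0) [++-] → (-1.61, -0.889763, -1.0368)–(-1.61, -1.18, -1.0368)  len=0.2902
  (v4,v1,v0) [-+-] → (1.214, -1.18, -1.0368)–(-1.61, -1.18, -1.0368)  len=2.8240
  (v0,v3,v2) [-+-] → (-1.61, -0.889763, -1.0368)–(-1.61, 1.18, -1.0368)  len=2.0698
  (v5,v1,v4) [++-] → (1.214, -1.18, -1.0368)–(1.61, -1.18, -1.0368)  len=0.3960
  (v3,v7,v2) [++-] → (-1.214, 1.18, -1.0368)–(-1.61, 1.18, -1.0368)  len=0.3960
  (v2,v7,v6) [-+-] → (-1.214, 1.18, -1.0368)–(1.61, 1.18, -1.0368)  len=2.8240
  (v6,v5,v4) [-+-] → (1.61, 0.889763, -1.0368)–(1.61, -1.18, -1.0368)  len=2.0698
  (v7,v5,v6) [++-] → (1.61, 0.889763, -1.0368)–(1.61, 1.18, -1.0368)  len=0.2902

Chained into 1 loop(s):
  loop 1: 8 segments, perimeter = 11.1600
Total perimeter = 11.160


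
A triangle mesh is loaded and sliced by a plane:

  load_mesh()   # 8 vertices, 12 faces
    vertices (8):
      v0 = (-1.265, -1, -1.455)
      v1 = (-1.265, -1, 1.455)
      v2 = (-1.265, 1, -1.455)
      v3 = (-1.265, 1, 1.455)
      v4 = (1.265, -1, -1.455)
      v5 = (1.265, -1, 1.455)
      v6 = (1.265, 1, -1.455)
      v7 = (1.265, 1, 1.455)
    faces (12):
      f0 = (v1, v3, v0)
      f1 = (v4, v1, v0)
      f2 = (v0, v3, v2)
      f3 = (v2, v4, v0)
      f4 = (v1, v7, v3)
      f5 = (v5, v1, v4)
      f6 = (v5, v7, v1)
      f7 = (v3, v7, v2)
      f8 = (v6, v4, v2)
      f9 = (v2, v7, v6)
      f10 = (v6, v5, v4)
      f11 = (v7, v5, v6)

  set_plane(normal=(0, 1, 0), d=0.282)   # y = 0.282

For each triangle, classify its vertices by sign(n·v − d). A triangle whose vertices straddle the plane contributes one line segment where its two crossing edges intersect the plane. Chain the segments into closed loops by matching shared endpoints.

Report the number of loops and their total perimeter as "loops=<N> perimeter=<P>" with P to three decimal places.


Straddling triangles (8 of 12):
  (v1,v3,v0) [-+-] → (-1.265, 0.282, 1.455)–(-1.265, 0.282, 0.41031)  len=1.0447
  (v0,v3,v2) [-++] → (-1.265, 0.282, 0.41031)–(-1.265, 0.282, -1.455)  len=1.8653
  (v2,v4,v0) [+--] → (-0.35673, 0.282, -1.455)–(-1.265, 0.282, -1.455)  len=0.9083
  (v1,v7,v3) [-++] → (0.35673, 0.282, 1.455)–(-1.265, 0.282, 1.455)  len=1.6217
  (v5,v7,v1) [-+-] → (1.265, 0.282, 1.455)–(0.35673, 0.282, 1.455)  len=0.9083
  (v6,v4,v2) [+-+] → (1.265, 0.282, -1.455)–(-0.35673, 0.282, -1.455)  len=1.6217
  (v6,v5,v4) [+--] → (1.265, 0.282, -0.41031)–(1.265, 0.282, -1.455)  len=1.0447
  (v7,v5,v6) [+-+] → (1.265, 0.282, 1.455)–(1.265, 0.282, -0.41031)  len=1.8653

Chained into 1 loop(s):
  loop 1: 8 segments, perimeter = 10.8800
Total perimeter = 10.880

loops=1 perimeter=10.880


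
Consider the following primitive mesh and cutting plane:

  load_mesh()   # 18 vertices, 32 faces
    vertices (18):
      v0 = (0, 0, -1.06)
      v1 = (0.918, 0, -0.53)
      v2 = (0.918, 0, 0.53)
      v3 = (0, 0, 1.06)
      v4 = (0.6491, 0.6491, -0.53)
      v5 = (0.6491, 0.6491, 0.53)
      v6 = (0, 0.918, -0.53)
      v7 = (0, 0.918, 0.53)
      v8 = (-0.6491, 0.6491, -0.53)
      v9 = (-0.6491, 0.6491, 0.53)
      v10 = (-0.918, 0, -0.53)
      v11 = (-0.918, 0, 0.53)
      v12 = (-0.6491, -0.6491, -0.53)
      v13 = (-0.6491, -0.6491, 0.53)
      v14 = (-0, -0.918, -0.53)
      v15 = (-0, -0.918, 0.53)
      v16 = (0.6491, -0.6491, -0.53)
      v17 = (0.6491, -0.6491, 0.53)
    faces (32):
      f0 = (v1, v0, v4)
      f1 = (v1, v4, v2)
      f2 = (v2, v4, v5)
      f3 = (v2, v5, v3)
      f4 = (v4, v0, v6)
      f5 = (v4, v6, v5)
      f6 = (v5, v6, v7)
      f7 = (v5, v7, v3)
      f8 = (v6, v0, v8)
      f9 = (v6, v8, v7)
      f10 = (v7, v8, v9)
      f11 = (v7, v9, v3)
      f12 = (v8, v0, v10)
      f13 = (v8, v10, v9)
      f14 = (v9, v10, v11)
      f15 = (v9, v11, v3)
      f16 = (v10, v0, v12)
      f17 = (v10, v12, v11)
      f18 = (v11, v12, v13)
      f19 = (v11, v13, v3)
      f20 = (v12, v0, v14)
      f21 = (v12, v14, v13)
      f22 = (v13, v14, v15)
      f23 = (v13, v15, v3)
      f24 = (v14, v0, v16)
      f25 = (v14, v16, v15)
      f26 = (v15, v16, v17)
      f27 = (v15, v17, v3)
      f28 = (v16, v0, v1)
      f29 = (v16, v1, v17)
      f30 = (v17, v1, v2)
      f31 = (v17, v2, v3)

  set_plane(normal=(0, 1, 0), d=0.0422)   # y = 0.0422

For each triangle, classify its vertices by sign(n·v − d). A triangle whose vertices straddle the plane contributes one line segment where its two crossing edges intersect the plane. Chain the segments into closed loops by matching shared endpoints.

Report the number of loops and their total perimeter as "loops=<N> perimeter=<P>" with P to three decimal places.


Straddling triangles (12 of 32):
  (v1,v0,v4) [--+] → (0.0422, 0.0422, -1.02554)–(0.900518, 0.0422, -0.53)  len=0.9911
  (v1,v4,v2) [-+-] → (0.900518, 0.0422, -0.53)–(0.900518, 0.0422, 0.461086)  len=0.9911
  (v2,v4,v5) [-++] → (0.900518, 0.0422, 0.461086)–(0.900518, 0.0422, 0.53)  len=0.0689
  (v2,v5,v3) [-+-] → (0.900518, 0.0422, 0.53)–(0.0422, 0.0422, 1.02554)  len=0.9911
  (v4,v0,v6) [+-+] → (0.0422, 0.0422, -1.02554)–(0, 0.0422, -1.03564)  len=0.0434
  (v5,v7,v3) [++-] → (0, 0.0422, 1.03564)–(0.0422, 0.0422, 1.02554)  len=0.0434
  (v6,v0,v8) [+-+] → (0, 0.0422, -1.03564)–(-0.0422, 0.0422, -1.02554)  len=0.0434
  (v7,v9,v3) [++-] → (-0.0422, 0.0422, 1.02554)–(0, 0.0422, 1.03564)  len=0.0434
  (v8,v0,v10) [+--] → (-0.0422, 0.0422, -1.02554)–(-0.900518, 0.0422, -0.53)  len=0.9911
  (v8,v10,v9) [+-+] → (-0.900518, 0.0422, -0.53)–(-0.900518, 0.0422, -0.461086)  len=0.0689
  (v9,v10,v11) [+--] → (-0.900518, 0.0422, -0.461086)–(-0.900518, 0.0422, 0.53)  len=0.9911
  (v9,v11,v3) [+--] → (-0.900518, 0.0422, 0.53)–(-0.0422, 0.0422, 1.02554)  len=0.9911

Chained into 1 loop(s):
  loop 1: 12 segments, perimeter = 6.2579
Total perimeter = 6.258

loops=1 perimeter=6.258


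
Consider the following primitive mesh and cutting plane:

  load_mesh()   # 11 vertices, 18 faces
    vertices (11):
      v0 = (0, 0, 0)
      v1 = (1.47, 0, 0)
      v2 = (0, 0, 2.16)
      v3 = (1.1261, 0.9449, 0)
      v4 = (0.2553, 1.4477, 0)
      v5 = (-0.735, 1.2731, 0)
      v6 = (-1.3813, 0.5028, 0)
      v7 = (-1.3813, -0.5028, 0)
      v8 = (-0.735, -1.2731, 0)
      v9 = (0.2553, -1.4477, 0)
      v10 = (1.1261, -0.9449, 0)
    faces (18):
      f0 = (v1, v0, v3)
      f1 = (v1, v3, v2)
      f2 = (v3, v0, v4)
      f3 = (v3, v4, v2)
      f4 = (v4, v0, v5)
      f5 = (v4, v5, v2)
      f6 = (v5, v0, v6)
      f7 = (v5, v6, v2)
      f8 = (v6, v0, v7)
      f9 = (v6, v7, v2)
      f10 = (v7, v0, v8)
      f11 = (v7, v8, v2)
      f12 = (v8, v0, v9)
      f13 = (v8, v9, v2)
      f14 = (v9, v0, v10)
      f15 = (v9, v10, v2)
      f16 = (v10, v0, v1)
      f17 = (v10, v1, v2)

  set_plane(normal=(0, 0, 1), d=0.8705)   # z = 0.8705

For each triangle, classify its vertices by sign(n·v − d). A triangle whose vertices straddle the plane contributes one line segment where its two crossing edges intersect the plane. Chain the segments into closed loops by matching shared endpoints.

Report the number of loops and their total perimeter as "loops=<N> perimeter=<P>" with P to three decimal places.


Straddling triangles (9 of 18):
  (v1,v3,v2) [--+] → (0.672271, 0.564097, 0.8705)–(0.877576, 0, 0.8705)  len=0.6003
  (v3,v4,v2) [--+] → (0.152412, 0.864263, 0.8705)–(0.672271, 0.564097, 0.8705)  len=0.6003
  (v4,v5,v2) [--+] → (-0.438788, 0.760029, 0.8705)–(0.152412, 0.864263, 0.8705)  len=0.6003
  (v5,v6,v2) [--+] → (-0.824623, 0.300167, 0.8705)–(-0.438788, 0.760029, 0.8705)  len=0.6003
  (v6,v7,v2) [--+] → (-0.824623, -0.300167, 0.8705)–(-0.824623, 0.300167, 0.8705)  len=0.6003
  (v7,v8,v2) [--+] → (-0.438788, -0.760029, 0.8705)–(-0.824623, -0.300167, 0.8705)  len=0.6003
  (v8,v9,v2) [--+] → (0.152412, -0.864263, 0.8705)–(-0.438788, -0.760029, 0.8705)  len=0.6003
  (v9,v10,v2) [--+] → (0.672271, -0.564097, 0.8705)–(0.152412, -0.864263, 0.8705)  len=0.6003
  (v10,v1,v2) [--+] → (0.877576, 0, 0.8705)–(0.672271, -0.564097, 0.8705)  len=0.6003

Chained into 1 loop(s):
  loop 1: 9 segments, perimeter = 5.4027
Total perimeter = 5.403

loops=1 perimeter=5.403


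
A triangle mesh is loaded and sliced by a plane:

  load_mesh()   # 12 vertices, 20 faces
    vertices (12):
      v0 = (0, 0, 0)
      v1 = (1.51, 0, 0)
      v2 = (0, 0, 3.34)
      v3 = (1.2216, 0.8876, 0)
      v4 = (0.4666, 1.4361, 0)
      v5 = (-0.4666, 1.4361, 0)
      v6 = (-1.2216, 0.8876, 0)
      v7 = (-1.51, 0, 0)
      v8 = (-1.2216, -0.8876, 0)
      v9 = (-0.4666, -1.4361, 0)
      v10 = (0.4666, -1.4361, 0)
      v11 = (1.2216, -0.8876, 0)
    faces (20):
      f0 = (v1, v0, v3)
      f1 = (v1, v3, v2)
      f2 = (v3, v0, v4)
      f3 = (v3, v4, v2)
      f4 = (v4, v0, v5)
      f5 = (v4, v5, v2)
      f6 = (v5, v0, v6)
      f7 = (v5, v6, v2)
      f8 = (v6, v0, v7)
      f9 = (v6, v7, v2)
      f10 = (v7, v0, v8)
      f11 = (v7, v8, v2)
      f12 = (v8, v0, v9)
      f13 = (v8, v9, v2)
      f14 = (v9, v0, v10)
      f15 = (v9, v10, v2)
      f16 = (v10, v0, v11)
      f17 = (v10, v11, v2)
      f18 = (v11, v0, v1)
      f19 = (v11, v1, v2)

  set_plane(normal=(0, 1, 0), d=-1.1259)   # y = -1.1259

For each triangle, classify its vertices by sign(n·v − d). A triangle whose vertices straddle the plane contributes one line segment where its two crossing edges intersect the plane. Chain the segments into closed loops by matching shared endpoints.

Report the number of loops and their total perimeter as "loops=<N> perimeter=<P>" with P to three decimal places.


Straddling triangles (6 of 20):
  (v8,v0,v9) [++-] → (-0.365814, -1.1259, 0)–(-0.893585, -1.1259, 0)  len=0.5278
  (v8,v9,v2) [+-+] → (-0.893585, -1.1259, 0)–(-0.365814, -1.1259, 0.721446)  len=0.8939
  (v9,v0,v10) [-+-] → (-0.365814, -1.1259, 0)–(0.365814, -1.1259, 0)  len=0.7316
  (v9,v10,v2) [--+] → (0.365814, -1.1259, 0.721446)–(-0.365814, -1.1259, 0.721446)  len=0.7316
  (v10,v0,v11) [-++] → (0.365814, -1.1259, 0)–(0.893585, -1.1259, 0)  len=0.5278
  (v10,v11,v2) [-++] → (0.893585, -1.1259, 0)–(0.365814, -1.1259, 0.721446)  len=0.8939

Chained into 1 loop(s):
  loop 1: 6 segments, perimeter = 4.3066
Total perimeter = 4.307

loops=1 perimeter=4.307


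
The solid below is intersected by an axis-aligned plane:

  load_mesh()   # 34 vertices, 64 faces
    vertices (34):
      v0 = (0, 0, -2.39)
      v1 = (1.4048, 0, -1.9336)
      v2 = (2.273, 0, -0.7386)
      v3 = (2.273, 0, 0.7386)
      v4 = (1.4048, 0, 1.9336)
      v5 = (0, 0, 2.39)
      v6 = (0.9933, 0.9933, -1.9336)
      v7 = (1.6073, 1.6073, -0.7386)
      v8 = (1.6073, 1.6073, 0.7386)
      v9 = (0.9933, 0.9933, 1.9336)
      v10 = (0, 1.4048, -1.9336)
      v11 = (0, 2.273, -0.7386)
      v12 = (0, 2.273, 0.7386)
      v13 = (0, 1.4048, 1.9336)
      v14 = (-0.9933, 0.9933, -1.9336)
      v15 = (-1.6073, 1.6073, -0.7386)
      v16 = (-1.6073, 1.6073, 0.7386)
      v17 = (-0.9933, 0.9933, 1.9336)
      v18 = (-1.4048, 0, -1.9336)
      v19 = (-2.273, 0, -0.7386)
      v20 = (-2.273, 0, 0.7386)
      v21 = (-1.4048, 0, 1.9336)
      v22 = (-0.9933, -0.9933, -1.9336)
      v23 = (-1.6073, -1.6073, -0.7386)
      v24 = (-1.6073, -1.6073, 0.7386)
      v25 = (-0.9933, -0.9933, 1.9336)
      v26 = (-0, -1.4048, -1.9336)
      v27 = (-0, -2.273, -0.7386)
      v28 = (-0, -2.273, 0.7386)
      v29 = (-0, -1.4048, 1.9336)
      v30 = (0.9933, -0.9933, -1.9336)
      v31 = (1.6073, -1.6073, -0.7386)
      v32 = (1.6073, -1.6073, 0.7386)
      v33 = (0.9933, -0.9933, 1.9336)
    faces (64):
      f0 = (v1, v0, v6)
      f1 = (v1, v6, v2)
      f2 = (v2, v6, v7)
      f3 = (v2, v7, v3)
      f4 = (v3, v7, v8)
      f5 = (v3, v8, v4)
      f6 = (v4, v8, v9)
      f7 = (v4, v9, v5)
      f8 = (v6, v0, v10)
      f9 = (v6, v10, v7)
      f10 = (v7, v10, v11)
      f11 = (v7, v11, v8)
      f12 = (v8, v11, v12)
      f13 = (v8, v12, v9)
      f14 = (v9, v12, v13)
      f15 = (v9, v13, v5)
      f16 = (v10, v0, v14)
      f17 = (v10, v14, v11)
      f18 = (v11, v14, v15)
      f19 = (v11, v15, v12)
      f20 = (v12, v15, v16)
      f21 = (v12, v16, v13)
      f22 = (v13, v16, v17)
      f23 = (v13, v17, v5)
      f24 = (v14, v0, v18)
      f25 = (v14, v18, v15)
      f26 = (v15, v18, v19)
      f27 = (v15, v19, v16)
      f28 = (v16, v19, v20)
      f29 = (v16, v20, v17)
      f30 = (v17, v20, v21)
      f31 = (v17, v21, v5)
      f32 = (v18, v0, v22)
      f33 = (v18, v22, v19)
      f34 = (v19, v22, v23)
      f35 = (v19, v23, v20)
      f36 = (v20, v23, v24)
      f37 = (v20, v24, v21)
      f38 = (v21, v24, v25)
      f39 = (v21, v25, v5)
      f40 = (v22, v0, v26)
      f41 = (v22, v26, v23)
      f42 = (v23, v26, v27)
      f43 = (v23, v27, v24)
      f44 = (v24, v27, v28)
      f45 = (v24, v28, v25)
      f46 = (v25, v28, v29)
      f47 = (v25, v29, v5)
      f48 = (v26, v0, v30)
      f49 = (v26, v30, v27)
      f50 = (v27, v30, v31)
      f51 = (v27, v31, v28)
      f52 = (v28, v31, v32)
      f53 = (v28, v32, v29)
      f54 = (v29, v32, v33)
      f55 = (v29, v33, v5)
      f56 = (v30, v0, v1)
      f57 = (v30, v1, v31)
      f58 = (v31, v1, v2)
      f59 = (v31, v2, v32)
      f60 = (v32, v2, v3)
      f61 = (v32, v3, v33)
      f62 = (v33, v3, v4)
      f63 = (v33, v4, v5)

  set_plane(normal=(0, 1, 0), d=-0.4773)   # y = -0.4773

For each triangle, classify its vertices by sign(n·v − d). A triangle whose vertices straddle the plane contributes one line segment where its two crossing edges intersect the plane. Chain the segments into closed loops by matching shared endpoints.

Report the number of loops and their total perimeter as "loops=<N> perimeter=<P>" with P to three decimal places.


loops=1 perimeter=13.859

Straddling triangles (20 of 64):
  (v18,v0,v22) [++-] → (-0.4773, -0.4773, -2.17069)–(-1.20707, -0.4773, -1.9336)  len=0.7673
  (v18,v22,v19) [+-+] → (-1.20707, -0.4773, -1.9336)–(-1.65808, -0.4773, -1.31282)  len=0.7673
  (v19,v22,v23) [+--] → (-1.65808, -0.4773, -1.31282)–(-2.07532, -0.4773, -0.7386)  len=0.7098
  (v19,v23,v20) [+-+] → (-2.07532, -0.4773, -0.7386)–(-2.07532, -0.4773, 0.299934)  len=1.0385
  (v20,v23,v24) [+--] → (-2.07532, -0.4773, 0.299934)–(-2.07532, -0.4773, 0.7386)  len=0.4387
  (v20,v24,v21) [+-+] → (-2.07532, -0.4773, 0.7386)–(-1.46493, -0.4773, 1.57874)  len=1.0385
  (v21,v24,v25) [+--] → (-1.46493, -0.4773, 1.57874)–(-1.20707, -0.4773, 1.9336)  len=0.4387
  (v21,v25,v5) [+-+] → (-1.20707, -0.4773, 1.9336)–(-0.4773, -0.4773, 2.17069)  len=0.7673
  (v22,v0,v26) [-+-] → (-0.4773, -0.4773, -2.17069)–(0, -0.4773, -2.23493)  len=0.4816
  (v25,v29,v5) [--+] → (0, -0.4773, 2.23493)–(-0.4773, -0.4773, 2.17069)  len=0.4816
  (v26,v0,v30) [-+-] → (0, -0.4773, -2.23493)–(0.4773, -0.4773, -2.17069)  len=0.4816
  (v29,v33,v5) [--+] → (0.4773, -0.4773, 2.17069)–(0, -0.4773, 2.23493)  len=0.4816
  (v30,v0,v1) [-++] → (0.4773, -0.4773, -2.17069)–(1.20707, -0.4773, -1.9336)  len=0.7673
  (v30,v1,v31) [-+-] → (1.20707, -0.4773, -1.9336)–(1.46493, -0.4773, -1.57874)  len=0.4387
  (v31,v1,v2) [-++] → (1.46493, -0.4773, -1.57874)–(2.07532, -0.4773, -0.7386)  len=1.0385
  (v31,v2,v32) [-+-] → (2.07532, -0.4773, -0.7386)–(2.07532, -0.4773, -0.299934)  len=0.4387
  (v32,v2,v3) [-++] → (2.07532, -0.4773, -0.299934)–(2.07532, -0.4773, 0.7386)  len=1.0385
  (v32,v3,v33) [-+-] → (2.07532, -0.4773, 0.7386)–(1.65808, -0.4773, 1.31282)  len=0.7098
  (v33,v3,v4) [-++] → (1.65808, -0.4773, 1.31282)–(1.20707, -0.4773, 1.9336)  len=0.7673
  (v33,v4,v5) [-++] → (1.20707, -0.4773, 1.9336)–(0.4773, -0.4773, 2.17069)  len=0.7673

Chained into 1 loop(s):
  loop 1: 20 segments, perimeter = 13.8585
Total perimeter = 13.859
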